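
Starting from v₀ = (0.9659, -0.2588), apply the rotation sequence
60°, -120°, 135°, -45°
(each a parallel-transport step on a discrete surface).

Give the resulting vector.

Total rotation: 60° + (-120°) + 135° + (-45°) = 30°. Final vector: (0.9659, 0.2588)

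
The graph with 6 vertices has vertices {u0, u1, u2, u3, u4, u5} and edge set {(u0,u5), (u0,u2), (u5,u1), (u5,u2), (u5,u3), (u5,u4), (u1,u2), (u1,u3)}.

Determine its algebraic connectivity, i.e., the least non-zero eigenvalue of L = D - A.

Degrees: deg(u0) = 2, deg(u1) = 3, deg(u2) = 3, deg(u3) = 2, deg(u4) = 1, deg(u5) = 5.
L = D − A with rows/columns ordered (u0, u1, u2, u3, u4, u5):
  [ 2,  0, -1,  0,  0, -1]
  [ 0,  3, -1, -1,  0, -1]
  [-1, -1,  3,  0,  0, -1]
  [ 0, -1,  0,  2,  0, -1]
  [ 0,  0,  0,  0,  1, -1]
  [-1, -1, -1, -1, -1,  5]
Characteristic polynomial: det(λI − L) = λ(λ − 1)(λ² − 6λ + 7)(λ − 3)(λ − 6).
Roots: λ = 0; (λ − 1) = 0 ⇒ λ = 1; (λ² − 6λ + 7) = 0 ⇒ λ = 3 ± √2 ≈ 1.5858, 4.4142; (λ − 3) = 0 ⇒ λ = 3; (λ − 6) = 0 ⇒ λ = 6.
(Check: the roots sum (with multiplicity) to 16, matching trace L = Σdeg = 2·8 = 16.)
Laplacian eigenvalues: [0.0, 1.0, 1.5858, 3.0, 4.4142, 6.0]. Algebraic connectivity (smallest non-zero eigenvalue) = 1.0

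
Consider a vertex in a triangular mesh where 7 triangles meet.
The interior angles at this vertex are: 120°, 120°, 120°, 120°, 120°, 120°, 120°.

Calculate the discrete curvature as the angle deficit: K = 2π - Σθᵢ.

Sum of angles = 840°. K = 360° - 840° = -480° = -8π/3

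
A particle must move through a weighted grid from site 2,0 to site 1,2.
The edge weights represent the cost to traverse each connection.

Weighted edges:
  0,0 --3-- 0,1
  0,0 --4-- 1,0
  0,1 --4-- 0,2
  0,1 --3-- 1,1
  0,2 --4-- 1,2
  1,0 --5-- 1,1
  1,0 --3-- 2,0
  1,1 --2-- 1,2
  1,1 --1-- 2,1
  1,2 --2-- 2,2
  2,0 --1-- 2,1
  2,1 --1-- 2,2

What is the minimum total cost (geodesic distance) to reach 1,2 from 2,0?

Shortest path: 2,0 → 2,1 → 1,1 → 1,2, total weight = 4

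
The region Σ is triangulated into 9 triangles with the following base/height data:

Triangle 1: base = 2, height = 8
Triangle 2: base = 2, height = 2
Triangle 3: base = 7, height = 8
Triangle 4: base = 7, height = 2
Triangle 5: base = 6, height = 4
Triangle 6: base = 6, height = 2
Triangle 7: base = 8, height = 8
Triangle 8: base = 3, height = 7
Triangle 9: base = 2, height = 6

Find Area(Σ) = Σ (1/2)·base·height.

(1/2)×2×8 + (1/2)×2×2 + (1/2)×7×8 + (1/2)×7×2 + (1/2)×6×4 + (1/2)×6×2 + (1/2)×8×8 + (1/2)×3×7 + (1/2)×2×6 = 111.5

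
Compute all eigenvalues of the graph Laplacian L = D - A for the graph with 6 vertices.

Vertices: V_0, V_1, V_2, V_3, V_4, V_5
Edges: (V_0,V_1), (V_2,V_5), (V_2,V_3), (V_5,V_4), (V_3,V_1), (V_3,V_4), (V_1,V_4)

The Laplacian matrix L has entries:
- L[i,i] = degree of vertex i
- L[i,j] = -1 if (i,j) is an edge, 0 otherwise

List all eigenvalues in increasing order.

Degrees: deg(V_0) = 1, deg(V_1) = 3, deg(V_2) = 2, deg(V_3) = 3, deg(V_4) = 3, deg(V_5) = 2.
L = D − A with rows/columns ordered (V_0, V_1, V_2, V_3, V_4, V_5):
  [ 1, -1,  0,  0,  0,  0]
  [-1,  3,  0, -1, -1,  0]
  [ 0,  0,  2, -1,  0, -1]
  [ 0, -1, -1,  3, -1,  0]
  [ 0, -1,  0, -1,  3, -1]
  [ 0,  0, -1,  0, -1,  2]
Characteristic polynomial: det(λI − L) = λ(λ² − 5λ + 3)(λ − 2)(λ² − 7λ + 11).
Roots: λ = 0; (λ² − 5λ + 3) = 0 ⇒ λ = (5 ± √13)/2 ≈ 0.6972, 4.3028; (λ − 2) = 0 ⇒ λ = 2; (λ² − 7λ + 11) = 0 ⇒ λ = (7 ± √5)/2 ≈ 2.382, 4.618.
(Check: the roots sum (with multiplicity) to 14, matching trace L = Σdeg = 2·7 = 14.)
Laplacian eigenvalues (increasing order): [0.0, 0.6972, 2.0, 2.382, 4.3028, 4.618]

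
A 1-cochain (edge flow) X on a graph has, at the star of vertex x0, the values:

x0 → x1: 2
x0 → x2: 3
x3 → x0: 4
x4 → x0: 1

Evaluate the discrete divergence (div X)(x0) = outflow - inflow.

Divergence = sum of outgoing flows = 2 + 3 + (-4) + (-1) = 0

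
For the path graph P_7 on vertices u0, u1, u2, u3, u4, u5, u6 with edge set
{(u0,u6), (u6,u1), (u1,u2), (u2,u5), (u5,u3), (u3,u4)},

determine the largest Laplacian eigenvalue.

The path graph P_n has Laplacian eigenvalues λ_k = 2 − 2cos(kπ/n), k = 0, 1, …, n−1. Here n = 7:
k=0: 2 − 2cos(0) = 0.0; k=1: 2 − 2cos(π/7) = 0.1981; k=2: 2 − 2cos(2π/7) = 0.753; k=3: 2 − 2cos(3π/7) = 1.555; k=4: 2 − 2cos(4π/7) = 2.445; k=5: 2 − 2cos(5π/7) = 3.247; k=6: 2 − 2cos(6π/7) = 3.8019.
Laplacian eigenvalues: [0.0, 0.1981, 0.753, 1.555, 2.445, 3.247, 3.8019]. Largest eigenvalue (spectral radius) = 3.8019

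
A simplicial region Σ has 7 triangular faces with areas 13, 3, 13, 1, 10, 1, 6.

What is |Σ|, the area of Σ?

13 + 3 + 13 + 1 + 10 + 1 + 6 = 47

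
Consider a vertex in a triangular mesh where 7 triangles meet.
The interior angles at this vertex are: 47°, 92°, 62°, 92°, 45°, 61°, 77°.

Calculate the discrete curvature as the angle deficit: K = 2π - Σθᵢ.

Sum of angles = 476°. K = 360° - 476° = -116° = -29π/45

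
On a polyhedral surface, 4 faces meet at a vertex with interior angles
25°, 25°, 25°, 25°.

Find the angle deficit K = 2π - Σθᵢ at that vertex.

Sum of angles = 100°. K = 360° - 100° = 260° = 13π/9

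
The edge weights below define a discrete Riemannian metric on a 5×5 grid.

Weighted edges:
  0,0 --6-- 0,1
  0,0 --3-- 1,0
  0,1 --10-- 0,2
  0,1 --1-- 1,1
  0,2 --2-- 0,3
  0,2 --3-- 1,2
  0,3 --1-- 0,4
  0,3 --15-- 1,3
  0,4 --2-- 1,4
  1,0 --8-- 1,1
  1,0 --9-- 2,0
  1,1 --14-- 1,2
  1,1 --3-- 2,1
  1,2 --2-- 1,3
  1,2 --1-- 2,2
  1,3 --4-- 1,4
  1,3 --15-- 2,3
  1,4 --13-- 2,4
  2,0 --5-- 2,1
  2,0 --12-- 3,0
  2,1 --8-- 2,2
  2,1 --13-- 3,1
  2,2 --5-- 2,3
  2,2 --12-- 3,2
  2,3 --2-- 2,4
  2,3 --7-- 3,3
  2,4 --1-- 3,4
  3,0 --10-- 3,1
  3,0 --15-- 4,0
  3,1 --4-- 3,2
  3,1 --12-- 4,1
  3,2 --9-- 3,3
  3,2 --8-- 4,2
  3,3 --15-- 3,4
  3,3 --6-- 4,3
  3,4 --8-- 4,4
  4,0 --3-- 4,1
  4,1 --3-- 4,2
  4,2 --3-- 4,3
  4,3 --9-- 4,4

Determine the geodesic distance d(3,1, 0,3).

Shortest path: 3,1 → 3,2 → 2,2 → 1,2 → 0,2 → 0,3, total weight = 22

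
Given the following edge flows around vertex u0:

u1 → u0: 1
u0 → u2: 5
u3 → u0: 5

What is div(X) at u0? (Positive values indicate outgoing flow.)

Divergence = sum of outgoing flows = (-1) + 5 + (-5) = -1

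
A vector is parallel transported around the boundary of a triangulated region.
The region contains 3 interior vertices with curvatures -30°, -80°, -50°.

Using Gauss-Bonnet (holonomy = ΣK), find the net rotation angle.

Holonomy = total enclosed curvature = (-30°) + (-80°) + (-50°) = -160°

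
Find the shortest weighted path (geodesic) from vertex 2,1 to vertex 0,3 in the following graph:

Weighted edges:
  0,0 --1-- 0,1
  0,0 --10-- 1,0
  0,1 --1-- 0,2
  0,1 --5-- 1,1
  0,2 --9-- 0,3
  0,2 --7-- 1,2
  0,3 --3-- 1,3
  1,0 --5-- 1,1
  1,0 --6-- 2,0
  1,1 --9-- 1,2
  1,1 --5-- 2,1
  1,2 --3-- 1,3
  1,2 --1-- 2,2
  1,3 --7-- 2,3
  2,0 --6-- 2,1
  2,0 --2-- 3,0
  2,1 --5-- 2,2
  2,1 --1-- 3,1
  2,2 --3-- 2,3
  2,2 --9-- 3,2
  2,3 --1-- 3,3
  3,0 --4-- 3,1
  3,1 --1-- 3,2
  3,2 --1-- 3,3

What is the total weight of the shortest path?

Shortest path: 2,1 → 2,2 → 1,2 → 1,3 → 0,3, total weight = 12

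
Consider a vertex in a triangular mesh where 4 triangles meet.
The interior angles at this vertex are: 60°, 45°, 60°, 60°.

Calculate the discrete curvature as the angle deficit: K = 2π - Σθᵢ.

Sum of angles = 225°. K = 360° - 225° = 135°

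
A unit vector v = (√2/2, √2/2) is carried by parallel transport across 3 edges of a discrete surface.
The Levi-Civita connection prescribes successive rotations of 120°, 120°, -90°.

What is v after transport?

Total rotation: 120° + 120° + (-90°) = 150°. Final vector: (-0.9659, -0.2588)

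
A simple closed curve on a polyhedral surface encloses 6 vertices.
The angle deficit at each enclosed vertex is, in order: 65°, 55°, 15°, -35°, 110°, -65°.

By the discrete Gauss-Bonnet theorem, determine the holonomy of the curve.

Holonomy = total enclosed curvature = 65° + 55° + 15° + (-35°) + 110° + (-65°) = 145°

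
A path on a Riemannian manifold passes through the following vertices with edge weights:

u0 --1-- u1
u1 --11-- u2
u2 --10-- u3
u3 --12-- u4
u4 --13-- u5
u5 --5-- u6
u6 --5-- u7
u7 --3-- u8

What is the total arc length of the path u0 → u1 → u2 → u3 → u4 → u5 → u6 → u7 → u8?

Arc length = 1 + 11 + 10 + 12 + 13 + 5 + 5 + 3 = 60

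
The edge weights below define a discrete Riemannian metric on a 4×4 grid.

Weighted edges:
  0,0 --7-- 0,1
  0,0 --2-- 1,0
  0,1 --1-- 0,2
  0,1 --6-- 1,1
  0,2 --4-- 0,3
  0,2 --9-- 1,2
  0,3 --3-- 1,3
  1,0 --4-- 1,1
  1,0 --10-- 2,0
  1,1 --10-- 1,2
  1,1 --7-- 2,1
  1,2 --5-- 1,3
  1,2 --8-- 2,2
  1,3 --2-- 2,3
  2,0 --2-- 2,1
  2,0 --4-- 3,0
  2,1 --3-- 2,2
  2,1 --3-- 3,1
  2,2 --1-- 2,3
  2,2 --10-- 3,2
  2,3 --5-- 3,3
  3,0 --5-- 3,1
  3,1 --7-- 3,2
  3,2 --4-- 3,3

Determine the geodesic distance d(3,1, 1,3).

Shortest path: 3,1 → 2,1 → 2,2 → 2,3 → 1,3, total weight = 9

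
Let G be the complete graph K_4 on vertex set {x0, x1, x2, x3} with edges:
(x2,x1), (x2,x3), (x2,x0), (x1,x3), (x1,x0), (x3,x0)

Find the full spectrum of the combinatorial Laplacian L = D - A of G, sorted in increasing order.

For the complete graph K_n, L = nI − J (J = all-ones matrix). J has eigenvalues n (once, eigenvector 𝟙) and 0 (multiplicity n−1), so L has eigenvalues 0 (once) and n (multiplicity n−1). Here n = 4: eigenvalue 0 once and 4 with multiplicity 3.
Laplacian eigenvalues (increasing order): [0.0, 4.0, 4.0, 4.0]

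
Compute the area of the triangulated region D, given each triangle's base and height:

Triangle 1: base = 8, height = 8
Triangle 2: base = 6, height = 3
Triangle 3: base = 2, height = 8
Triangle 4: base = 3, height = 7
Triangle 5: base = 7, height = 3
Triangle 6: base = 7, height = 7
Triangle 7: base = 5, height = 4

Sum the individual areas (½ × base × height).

(1/2)×8×8 + (1/2)×6×3 + (1/2)×2×8 + (1/2)×3×7 + (1/2)×7×3 + (1/2)×7×7 + (1/2)×5×4 = 104.5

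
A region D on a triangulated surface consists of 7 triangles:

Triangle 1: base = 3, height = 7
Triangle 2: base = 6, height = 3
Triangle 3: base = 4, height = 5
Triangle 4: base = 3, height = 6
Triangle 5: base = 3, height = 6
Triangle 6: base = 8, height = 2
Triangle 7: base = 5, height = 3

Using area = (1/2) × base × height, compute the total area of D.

(1/2)×3×7 + (1/2)×6×3 + (1/2)×4×5 + (1/2)×3×6 + (1/2)×3×6 + (1/2)×8×2 + (1/2)×5×3 = 63.0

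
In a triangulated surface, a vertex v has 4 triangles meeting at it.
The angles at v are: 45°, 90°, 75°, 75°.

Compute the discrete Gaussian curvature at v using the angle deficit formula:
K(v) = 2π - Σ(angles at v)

Sum of angles = 285°. K = 360° - 285° = 75° = 5π/12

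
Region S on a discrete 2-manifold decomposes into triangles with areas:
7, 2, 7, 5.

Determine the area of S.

7 + 2 + 7 + 5 = 21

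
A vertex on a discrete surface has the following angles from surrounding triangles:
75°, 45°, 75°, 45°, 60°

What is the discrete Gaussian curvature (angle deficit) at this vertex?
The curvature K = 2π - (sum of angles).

Sum of angles = 300°. K = 360° - 300° = 60°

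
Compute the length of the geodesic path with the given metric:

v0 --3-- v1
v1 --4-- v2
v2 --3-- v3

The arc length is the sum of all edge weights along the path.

Arc length = 3 + 4 + 3 = 10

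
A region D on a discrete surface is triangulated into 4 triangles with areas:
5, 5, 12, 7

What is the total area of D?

5 + 5 + 12 + 7 = 29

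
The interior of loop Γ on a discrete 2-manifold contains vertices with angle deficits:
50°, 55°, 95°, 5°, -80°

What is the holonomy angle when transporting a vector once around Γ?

Holonomy = total enclosed curvature = 50° + 55° + 95° + 5° + (-80°) = 125°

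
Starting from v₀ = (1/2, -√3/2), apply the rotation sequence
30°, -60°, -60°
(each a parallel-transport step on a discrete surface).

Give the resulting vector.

Total rotation: 30° + (-60°) + (-60°) = -90°. Final vector: (-0.8660, -0.5000)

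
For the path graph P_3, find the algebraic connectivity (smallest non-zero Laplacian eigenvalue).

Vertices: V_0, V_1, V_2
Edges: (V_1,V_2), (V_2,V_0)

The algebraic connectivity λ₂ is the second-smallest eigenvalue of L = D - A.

The path graph P_n has Laplacian eigenvalues λ_k = 2 − 2cos(kπ/n), k = 0, 1, …, n−1. Here n = 3:
k=0: 2 − 2cos(0) = 0.0; k=1: 2 − 2cos(π/3) = 1.0; k=2: 2 − 2cos(2π/3) = 3.0.
Laplacian eigenvalues: [0.0, 1.0, 3.0]. Algebraic connectivity (smallest non-zero eigenvalue) = 1.0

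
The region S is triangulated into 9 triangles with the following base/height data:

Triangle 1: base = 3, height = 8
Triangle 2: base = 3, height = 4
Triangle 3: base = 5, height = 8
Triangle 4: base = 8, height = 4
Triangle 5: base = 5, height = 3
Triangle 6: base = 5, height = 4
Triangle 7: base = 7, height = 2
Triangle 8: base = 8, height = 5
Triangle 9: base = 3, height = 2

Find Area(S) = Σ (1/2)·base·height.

(1/2)×3×8 + (1/2)×3×4 + (1/2)×5×8 + (1/2)×8×4 + (1/2)×5×3 + (1/2)×5×4 + (1/2)×7×2 + (1/2)×8×5 + (1/2)×3×2 = 101.5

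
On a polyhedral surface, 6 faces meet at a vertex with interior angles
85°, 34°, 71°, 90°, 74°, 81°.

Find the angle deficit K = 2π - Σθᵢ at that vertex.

Sum of angles = 435°. K = 360° - 435° = -75° = -5π/12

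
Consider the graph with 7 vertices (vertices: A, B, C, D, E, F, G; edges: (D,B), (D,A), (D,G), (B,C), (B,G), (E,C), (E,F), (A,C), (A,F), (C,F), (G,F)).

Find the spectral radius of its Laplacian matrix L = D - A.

Degrees: deg(A) = 3, deg(B) = 3, deg(C) = 4, deg(D) = 3, deg(E) = 2, deg(F) = 4, deg(G) = 3.
L = D − A with rows/columns ordered (A, B, C, D, E, F, G):
  [ 3,  0, -1, -1,  0, -1,  0]
  [ 0,  3, -1, -1,  0,  0, -1]
  [-1, -1,  4,  0, -1, -1,  0]
  [-1, -1,  0,  3,  0,  0, -1]
  [ 0,  0, -1,  0,  2, -1,  0]
  [-1,  0, -1,  0, -1,  4, -1]
  [ 0, -1,  0, -1,  0, -1,  3]
Characteristic polynomial: det(λI − L) = λ(λ² − 5λ + 5)(λ² − 8λ + 14)(λ² − 9λ + 19).
Roots: λ = 0; (λ² − 5λ + 5) = 0 ⇒ λ = (5 ± √5)/2 ≈ 1.382, 3.618; (λ² − 8λ + 14) = 0 ⇒ λ = 4 ± √2 ≈ 2.5858, 5.4142; (λ² − 9λ + 19) = 0 ⇒ λ = (9 ± √5)/2 ≈ 3.382, 5.618.
(Check: the roots sum (with multiplicity) to 22, matching trace L = Σdeg = 2·11 = 22.)
Laplacian eigenvalues: [0.0, 1.382, 2.5858, 3.382, 3.618, 5.4142, 5.618]. Largest eigenvalue (spectral radius) = 5.618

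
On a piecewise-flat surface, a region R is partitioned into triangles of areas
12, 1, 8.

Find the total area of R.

12 + 1 + 8 = 21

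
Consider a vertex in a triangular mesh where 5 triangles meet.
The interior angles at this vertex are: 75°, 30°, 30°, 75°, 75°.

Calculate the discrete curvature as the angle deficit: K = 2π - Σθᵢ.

Sum of angles = 285°. K = 360° - 285° = 75° = 5π/12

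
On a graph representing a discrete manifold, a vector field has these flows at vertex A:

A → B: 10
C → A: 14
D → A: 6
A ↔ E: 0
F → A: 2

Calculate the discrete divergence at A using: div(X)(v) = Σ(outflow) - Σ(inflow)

Divergence = sum of outgoing flows = 10 + (-14) + (-6) + 0 + (-2) = -12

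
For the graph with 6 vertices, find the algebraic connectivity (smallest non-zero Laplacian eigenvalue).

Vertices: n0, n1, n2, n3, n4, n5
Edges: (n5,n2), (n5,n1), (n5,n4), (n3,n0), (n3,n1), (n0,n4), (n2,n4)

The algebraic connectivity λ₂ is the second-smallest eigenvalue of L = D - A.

Degrees: deg(n0) = 2, deg(n1) = 2, deg(n2) = 2, deg(n3) = 2, deg(n4) = 3, deg(n5) = 3.
L = D − A with rows/columns ordered (n0, n1, n2, n3, n4, n5):
  [ 2,  0,  0, -1, -1,  0]
  [ 0,  2,  0, -1,  0, -1]
  [ 0,  0,  2,  0, -1, -1]
  [-1, -1,  0,  2,  0,  0]
  [-1,  0, -1,  0,  3, -1]
  [ 0, -1, -1,  0, -1,  3]
Characteristic polynomial: det(λI − L) = λ(λ − 1)(λ² − 6λ + 7)(λ − 3)(λ − 4).
Roots: λ = 0; (λ − 1) = 0 ⇒ λ = 1; (λ² − 6λ + 7) = 0 ⇒ λ = 3 ± √2 ≈ 1.5858, 4.4142; (λ − 3) = 0 ⇒ λ = 3; (λ − 4) = 0 ⇒ λ = 4.
(Check: the roots sum (with multiplicity) to 14, matching trace L = Σdeg = 2·7 = 14.)
Laplacian eigenvalues: [0.0, 1.0, 1.5858, 3.0, 4.0, 4.4142]. Algebraic connectivity (smallest non-zero eigenvalue) = 1.0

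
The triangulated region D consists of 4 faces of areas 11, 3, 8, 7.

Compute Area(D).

11 + 3 + 8 + 7 = 29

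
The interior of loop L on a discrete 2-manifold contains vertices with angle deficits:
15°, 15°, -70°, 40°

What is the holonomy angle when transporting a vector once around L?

Holonomy = total enclosed curvature = 15° + 15° + (-70°) + 40° = 0°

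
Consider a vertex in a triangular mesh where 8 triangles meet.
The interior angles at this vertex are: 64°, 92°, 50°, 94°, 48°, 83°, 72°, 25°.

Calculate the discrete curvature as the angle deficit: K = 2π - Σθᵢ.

Sum of angles = 528°. K = 360° - 528° = -168° = -14π/15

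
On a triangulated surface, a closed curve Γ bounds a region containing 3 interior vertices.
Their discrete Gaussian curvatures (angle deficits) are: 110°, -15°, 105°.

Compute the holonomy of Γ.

Holonomy = total enclosed curvature = 110° + (-15°) + 105° = 200°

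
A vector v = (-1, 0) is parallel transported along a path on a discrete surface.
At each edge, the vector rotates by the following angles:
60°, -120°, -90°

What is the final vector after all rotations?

Total rotation: 60° + (-120°) + (-90°) = -150°. Final vector: (0.8660, 0.5000)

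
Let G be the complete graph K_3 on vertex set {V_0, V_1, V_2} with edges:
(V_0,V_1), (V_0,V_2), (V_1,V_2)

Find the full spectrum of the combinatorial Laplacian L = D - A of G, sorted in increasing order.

For the complete graph K_n, L = nI − J (J = all-ones matrix). J has eigenvalues n (once, eigenvector 𝟙) and 0 (multiplicity n−1), so L has eigenvalues 0 (once) and n (multiplicity n−1). Here n = 3: eigenvalue 0 once and 3 with multiplicity 2.
Laplacian eigenvalues (increasing order): [0.0, 3.0, 3.0]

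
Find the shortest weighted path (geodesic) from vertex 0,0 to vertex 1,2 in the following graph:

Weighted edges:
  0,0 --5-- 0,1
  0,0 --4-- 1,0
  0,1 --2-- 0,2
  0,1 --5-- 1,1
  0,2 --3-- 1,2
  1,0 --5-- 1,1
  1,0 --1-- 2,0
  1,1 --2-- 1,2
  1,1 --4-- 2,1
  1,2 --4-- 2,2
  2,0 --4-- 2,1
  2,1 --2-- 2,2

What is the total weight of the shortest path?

Shortest path: 0,0 → 0,1 → 0,2 → 1,2, total weight = 10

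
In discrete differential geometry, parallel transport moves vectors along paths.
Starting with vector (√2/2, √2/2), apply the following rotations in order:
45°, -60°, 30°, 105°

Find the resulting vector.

Total rotation: 45° + (-60°) + 30° + 105° = 120°. Final vector: (-0.9659, 0.2588)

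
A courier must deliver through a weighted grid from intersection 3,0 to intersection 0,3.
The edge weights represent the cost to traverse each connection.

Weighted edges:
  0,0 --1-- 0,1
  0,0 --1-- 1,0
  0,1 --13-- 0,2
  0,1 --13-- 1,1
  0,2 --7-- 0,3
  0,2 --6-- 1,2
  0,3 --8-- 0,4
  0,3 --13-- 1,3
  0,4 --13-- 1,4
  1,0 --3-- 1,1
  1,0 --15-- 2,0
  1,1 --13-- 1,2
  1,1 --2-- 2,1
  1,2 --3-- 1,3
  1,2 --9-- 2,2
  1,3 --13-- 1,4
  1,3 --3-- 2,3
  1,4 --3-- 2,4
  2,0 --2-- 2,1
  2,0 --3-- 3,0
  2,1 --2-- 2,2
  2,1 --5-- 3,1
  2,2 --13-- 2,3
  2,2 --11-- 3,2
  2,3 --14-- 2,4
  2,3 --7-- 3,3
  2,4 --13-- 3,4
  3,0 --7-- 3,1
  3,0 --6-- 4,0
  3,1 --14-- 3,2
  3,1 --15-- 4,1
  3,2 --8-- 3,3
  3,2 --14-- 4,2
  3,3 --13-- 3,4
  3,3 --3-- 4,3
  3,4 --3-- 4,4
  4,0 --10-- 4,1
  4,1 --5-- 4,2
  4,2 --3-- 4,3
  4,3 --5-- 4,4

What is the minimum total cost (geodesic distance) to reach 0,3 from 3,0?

Shortest path: 3,0 → 2,0 → 2,1 → 2,2 → 1,2 → 0,2 → 0,3, total weight = 29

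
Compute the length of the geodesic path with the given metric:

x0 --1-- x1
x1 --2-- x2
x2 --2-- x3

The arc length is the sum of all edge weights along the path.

Arc length = 1 + 2 + 2 = 5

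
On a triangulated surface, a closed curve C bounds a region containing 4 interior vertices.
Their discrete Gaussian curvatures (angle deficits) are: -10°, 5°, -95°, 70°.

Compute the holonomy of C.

Holonomy = total enclosed curvature = (-10°) + 5° + (-95°) + 70° = -30°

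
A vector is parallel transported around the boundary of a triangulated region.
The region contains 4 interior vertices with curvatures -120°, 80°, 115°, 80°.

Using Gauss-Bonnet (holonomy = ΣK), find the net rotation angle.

Holonomy = total enclosed curvature = (-120°) + 80° + 115° + 80° = 155°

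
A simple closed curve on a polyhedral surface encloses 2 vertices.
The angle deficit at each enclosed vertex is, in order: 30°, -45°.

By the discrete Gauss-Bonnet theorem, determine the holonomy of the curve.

Holonomy = total enclosed curvature = 30° + (-45°) = -15°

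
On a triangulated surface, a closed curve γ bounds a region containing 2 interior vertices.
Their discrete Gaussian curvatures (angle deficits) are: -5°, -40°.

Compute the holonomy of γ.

Holonomy = total enclosed curvature = (-5°) + (-40°) = -45°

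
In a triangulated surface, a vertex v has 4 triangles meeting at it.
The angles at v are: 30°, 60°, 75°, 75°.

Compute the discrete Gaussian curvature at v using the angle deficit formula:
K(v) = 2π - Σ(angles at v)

Sum of angles = 240°. K = 360° - 240° = 120°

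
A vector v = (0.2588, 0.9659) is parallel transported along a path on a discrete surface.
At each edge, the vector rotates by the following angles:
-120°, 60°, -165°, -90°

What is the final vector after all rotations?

Total rotation: (-120°) + 60° + (-165°) + (-90°) = -315° ≡ 45° (mod 360°). Final vector: (-0.5000, 0.8660)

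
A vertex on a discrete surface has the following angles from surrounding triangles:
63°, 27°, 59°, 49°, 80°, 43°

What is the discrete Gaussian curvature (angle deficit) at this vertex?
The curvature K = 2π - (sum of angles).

Sum of angles = 321°. K = 360° - 321° = 39° = 13π/60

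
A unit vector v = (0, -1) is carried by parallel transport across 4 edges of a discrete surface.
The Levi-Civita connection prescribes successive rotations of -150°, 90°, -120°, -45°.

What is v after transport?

Total rotation: (-150°) + 90° + (-120°) + (-45°) = -225° ≡ 135° (mod 360°). Final vector: (0.7071, 0.7071)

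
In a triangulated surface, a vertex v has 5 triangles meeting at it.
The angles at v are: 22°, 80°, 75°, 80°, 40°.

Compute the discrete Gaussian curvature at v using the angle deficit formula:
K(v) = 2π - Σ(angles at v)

Sum of angles = 297°. K = 360° - 297° = 63° = 7π/20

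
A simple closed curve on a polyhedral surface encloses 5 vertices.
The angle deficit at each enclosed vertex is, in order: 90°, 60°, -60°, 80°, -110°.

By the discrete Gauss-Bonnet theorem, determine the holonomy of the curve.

Holonomy = total enclosed curvature = 90° + 60° + (-60°) + 80° + (-110°) = 60°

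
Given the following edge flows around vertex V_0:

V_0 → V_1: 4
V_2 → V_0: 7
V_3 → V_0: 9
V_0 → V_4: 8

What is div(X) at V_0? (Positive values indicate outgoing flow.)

Divergence = sum of outgoing flows = 4 + (-7) + (-9) + 8 = -4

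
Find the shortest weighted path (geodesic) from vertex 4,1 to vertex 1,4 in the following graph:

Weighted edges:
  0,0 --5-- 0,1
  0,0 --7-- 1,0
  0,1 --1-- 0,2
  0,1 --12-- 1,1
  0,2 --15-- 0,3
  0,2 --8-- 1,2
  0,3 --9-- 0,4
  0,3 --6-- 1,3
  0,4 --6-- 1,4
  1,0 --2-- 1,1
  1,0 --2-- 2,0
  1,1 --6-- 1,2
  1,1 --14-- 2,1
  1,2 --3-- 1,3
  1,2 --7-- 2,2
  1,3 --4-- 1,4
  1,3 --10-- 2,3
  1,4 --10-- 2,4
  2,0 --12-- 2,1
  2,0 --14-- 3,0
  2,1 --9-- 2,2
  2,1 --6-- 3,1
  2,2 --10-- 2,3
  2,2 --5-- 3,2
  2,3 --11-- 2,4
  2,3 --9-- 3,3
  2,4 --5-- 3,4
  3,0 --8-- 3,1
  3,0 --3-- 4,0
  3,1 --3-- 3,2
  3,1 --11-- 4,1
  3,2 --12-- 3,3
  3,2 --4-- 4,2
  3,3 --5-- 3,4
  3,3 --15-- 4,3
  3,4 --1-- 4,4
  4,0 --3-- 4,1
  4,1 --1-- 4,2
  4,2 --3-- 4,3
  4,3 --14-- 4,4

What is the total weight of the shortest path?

Shortest path: 4,1 → 4,2 → 3,2 → 2,2 → 1,2 → 1,3 → 1,4, total weight = 24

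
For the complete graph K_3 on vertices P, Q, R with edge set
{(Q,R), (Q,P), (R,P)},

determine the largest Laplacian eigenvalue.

For the complete graph K_n, L = nI − J (J = all-ones matrix). J has eigenvalues n (once, eigenvector 𝟙) and 0 (multiplicity n−1), so L has eigenvalues 0 (once) and n (multiplicity n−1). Here n = 3: eigenvalue 0 once and 3 with multiplicity 2.
Laplacian eigenvalues: [0.0, 3.0, 3.0]. Largest eigenvalue (spectral radius) = 3.0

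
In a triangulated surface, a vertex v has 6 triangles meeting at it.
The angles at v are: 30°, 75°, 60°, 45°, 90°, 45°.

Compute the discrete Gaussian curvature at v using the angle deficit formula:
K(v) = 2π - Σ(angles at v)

Sum of angles = 345°. K = 360° - 345° = 15°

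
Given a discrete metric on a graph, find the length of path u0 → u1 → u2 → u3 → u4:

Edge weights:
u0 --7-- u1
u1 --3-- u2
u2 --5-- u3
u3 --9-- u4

Arc length = 7 + 3 + 5 + 9 = 24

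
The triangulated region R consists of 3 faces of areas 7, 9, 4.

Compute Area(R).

7 + 9 + 4 = 20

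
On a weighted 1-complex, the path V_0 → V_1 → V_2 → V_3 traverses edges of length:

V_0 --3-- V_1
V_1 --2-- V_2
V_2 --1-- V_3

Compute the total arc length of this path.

Arc length = 3 + 2 + 1 = 6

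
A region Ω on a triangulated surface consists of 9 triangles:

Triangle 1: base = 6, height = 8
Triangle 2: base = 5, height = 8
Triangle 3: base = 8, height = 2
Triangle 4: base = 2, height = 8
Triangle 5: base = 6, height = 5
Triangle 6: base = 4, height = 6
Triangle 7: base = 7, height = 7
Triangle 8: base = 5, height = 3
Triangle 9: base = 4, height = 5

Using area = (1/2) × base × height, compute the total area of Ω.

(1/2)×6×8 + (1/2)×5×8 + (1/2)×8×2 + (1/2)×2×8 + (1/2)×6×5 + (1/2)×4×6 + (1/2)×7×7 + (1/2)×5×3 + (1/2)×4×5 = 129.0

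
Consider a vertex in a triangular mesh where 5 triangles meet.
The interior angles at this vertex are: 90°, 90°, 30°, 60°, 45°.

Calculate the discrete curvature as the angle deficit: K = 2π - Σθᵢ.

Sum of angles = 315°. K = 360° - 315° = 45°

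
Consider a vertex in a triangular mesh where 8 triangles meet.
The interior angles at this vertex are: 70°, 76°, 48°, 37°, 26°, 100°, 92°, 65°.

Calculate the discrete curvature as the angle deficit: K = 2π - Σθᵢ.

Sum of angles = 514°. K = 360° - 514° = -154° = -77π/90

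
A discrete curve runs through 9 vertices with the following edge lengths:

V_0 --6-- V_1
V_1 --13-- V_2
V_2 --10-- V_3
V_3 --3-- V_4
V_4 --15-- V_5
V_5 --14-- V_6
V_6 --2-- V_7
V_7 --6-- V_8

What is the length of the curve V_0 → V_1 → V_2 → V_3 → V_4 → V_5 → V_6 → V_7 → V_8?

Arc length = 6 + 13 + 10 + 3 + 15 + 14 + 2 + 6 = 69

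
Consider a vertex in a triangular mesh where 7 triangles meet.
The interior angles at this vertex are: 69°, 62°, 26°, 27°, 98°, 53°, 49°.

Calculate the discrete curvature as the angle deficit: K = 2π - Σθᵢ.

Sum of angles = 384°. K = 360° - 384° = -24° = -2π/15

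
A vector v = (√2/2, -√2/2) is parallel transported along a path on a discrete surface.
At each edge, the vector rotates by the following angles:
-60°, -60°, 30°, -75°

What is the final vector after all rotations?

Total rotation: (-60°) + (-60°) + 30° + (-75°) = -165°. Final vector: (-0.8660, 0.5000)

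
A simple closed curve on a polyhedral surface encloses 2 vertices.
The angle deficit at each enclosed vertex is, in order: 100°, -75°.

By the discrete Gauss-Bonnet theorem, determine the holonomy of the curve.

Holonomy = total enclosed curvature = 100° + (-75°) = 25°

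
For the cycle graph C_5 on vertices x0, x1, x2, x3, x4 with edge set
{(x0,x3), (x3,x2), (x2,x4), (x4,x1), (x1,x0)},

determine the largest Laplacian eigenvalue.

The cycle graph C_n has Laplacian eigenvalues λ_k = 2 − 2cos(2πk/n), k = 0, 1, …, n−1. Here n = 5:
k=0: 2 − 2cos(0) = 0.0; k=1: 2 − 2cos(2π/5) = 1.382; k=2: 2 − 2cos(4π/5) = 3.618; k=3: 2 − 2cos(6π/5) = 3.618; k=4: 2 − 2cos(8π/5) = 1.382.
Laplacian eigenvalues: [0.0, 1.382, 1.382, 3.618, 3.618]. Largest eigenvalue (spectral radius) = 3.618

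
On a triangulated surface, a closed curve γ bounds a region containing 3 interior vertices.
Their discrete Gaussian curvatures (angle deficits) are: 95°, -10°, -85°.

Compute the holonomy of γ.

Holonomy = total enclosed curvature = 95° + (-10°) + (-85°) = 0°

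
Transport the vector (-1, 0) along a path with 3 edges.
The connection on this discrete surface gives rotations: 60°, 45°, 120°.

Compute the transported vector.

Total rotation: 60° + 45° + 120° = 225° ≡ -135° (mod 360°). Final vector: (0.7071, 0.7071)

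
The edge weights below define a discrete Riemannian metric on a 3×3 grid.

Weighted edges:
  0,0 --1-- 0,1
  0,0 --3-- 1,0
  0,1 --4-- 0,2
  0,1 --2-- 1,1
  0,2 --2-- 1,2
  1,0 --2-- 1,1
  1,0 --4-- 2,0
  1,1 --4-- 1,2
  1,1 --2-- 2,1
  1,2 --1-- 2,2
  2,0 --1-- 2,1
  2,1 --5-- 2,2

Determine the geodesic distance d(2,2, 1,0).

Shortest path: 2,2 → 1,2 → 1,1 → 1,0, total weight = 7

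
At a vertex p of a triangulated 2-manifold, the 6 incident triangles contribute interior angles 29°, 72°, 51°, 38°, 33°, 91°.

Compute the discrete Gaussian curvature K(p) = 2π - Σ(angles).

Sum of angles = 314°. K = 360° - 314° = 46° = 23π/90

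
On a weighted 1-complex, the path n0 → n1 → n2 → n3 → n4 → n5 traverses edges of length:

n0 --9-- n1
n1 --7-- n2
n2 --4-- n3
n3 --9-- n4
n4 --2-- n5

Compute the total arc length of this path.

Arc length = 9 + 7 + 4 + 9 + 2 = 31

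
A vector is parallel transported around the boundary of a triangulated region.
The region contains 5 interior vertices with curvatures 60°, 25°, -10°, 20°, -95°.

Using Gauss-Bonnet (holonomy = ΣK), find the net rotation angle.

Holonomy = total enclosed curvature = 60° + 25° + (-10°) + 20° + (-95°) = 0°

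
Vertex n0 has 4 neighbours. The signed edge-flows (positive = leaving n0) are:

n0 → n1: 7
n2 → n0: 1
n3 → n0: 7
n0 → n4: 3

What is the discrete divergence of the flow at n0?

Divergence = sum of outgoing flows = 7 + (-1) + (-7) + 3 = 2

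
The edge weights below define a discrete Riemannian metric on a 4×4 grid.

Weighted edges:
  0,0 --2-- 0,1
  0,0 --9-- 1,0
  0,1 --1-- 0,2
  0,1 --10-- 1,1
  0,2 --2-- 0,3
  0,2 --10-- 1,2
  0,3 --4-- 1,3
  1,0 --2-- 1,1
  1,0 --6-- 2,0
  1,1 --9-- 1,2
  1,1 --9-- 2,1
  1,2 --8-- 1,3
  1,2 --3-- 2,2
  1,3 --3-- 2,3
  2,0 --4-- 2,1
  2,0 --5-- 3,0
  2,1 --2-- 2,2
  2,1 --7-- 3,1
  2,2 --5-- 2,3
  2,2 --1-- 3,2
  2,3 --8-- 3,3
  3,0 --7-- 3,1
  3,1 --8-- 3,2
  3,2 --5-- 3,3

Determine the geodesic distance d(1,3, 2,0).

Shortest path: 1,3 → 2,3 → 2,2 → 2,1 → 2,0, total weight = 14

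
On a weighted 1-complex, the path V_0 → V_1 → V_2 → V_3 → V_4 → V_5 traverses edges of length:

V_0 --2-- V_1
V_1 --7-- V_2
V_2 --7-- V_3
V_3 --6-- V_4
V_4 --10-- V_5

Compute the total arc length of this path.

Arc length = 2 + 7 + 7 + 6 + 10 = 32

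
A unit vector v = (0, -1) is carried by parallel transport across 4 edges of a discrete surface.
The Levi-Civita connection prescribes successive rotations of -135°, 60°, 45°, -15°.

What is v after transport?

Total rotation: (-135°) + 60° + 45° + (-15°) = -45°. Final vector: (-0.7071, -0.7071)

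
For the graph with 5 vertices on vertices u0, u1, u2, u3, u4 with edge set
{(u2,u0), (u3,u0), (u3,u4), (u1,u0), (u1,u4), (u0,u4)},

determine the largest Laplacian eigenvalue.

Degrees: deg(u0) = 4, deg(u1) = 2, deg(u2) = 1, deg(u3) = 2, deg(u4) = 3.
L = D − A with rows/columns ordered (u0, u1, u2, u3, u4):
  [ 4, -1, -1, -1, -1]
  [-1,  2,  0,  0, -1]
  [-1,  0,  1,  0,  0]
  [-1,  0,  0,  2, -1]
  [-1, -1,  0, -1,  3]
Characteristic polynomial: det(λI − L) = λ(λ − 1)(λ − 2)(λ − 4)(λ − 5).
Roots: λ = 0; (λ − 1) = 0 ⇒ λ = 1; (λ − 2) = 0 ⇒ λ = 2; (λ − 4) = 0 ⇒ λ = 4; (λ − 5) = 0 ⇒ λ = 5.
(Check: the roots sum (with multiplicity) to 12, matching trace L = Σdeg = 2·6 = 12.)
Laplacian eigenvalues: [0.0, 1.0, 2.0, 4.0, 5.0]. Largest eigenvalue (spectral radius) = 5.0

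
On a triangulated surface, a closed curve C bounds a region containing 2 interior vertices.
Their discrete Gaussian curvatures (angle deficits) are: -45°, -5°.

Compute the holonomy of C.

Holonomy = total enclosed curvature = (-45°) + (-5°) = -50°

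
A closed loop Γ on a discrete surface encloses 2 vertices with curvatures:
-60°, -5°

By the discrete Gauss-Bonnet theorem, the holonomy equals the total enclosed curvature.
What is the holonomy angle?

Holonomy = total enclosed curvature = (-60°) + (-5°) = -65°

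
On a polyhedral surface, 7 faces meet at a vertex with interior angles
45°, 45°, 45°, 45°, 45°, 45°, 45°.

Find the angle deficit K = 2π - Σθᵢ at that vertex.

Sum of angles = 315°. K = 360° - 315° = 45° = π/4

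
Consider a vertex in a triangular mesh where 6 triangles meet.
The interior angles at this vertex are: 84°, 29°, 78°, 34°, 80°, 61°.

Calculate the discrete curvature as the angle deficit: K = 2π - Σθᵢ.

Sum of angles = 366°. K = 360° - 366° = -6° = -π/30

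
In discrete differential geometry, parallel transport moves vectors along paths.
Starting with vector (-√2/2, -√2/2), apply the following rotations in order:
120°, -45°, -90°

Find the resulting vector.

Total rotation: 120° + (-45°) + (-90°) = -15°. Final vector: (-0.8660, -0.5000)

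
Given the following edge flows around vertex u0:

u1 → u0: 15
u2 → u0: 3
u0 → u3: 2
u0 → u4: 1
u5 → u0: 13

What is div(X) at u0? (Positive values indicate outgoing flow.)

Divergence = sum of outgoing flows = (-15) + (-3) + 2 + 1 + (-13) = -28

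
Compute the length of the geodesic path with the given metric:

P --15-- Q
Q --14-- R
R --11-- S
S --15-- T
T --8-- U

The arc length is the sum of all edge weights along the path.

Arc length = 15 + 14 + 11 + 15 + 8 = 63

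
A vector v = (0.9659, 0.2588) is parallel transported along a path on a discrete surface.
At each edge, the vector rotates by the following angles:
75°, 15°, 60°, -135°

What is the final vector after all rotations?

Total rotation: 75° + 15° + 60° + (-135°) = 15°. Final vector: (0.8660, 0.5000)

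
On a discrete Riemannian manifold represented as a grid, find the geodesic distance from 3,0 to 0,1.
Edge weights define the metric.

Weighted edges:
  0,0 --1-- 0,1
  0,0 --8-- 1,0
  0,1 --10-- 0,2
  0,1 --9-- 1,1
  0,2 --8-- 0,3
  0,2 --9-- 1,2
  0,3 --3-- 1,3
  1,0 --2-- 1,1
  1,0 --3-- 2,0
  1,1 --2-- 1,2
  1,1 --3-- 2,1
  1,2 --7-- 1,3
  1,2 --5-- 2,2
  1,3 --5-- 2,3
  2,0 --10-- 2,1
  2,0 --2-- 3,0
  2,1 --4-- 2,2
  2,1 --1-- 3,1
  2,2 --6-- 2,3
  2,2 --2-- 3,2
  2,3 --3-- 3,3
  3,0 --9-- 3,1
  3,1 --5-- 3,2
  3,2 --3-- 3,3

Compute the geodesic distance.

Shortest path: 3,0 → 2,0 → 1,0 → 0,0 → 0,1, total weight = 14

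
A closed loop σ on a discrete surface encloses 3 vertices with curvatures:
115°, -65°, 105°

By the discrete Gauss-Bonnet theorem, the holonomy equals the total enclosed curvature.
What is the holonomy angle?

Holonomy = total enclosed curvature = 115° + (-65°) + 105° = 155°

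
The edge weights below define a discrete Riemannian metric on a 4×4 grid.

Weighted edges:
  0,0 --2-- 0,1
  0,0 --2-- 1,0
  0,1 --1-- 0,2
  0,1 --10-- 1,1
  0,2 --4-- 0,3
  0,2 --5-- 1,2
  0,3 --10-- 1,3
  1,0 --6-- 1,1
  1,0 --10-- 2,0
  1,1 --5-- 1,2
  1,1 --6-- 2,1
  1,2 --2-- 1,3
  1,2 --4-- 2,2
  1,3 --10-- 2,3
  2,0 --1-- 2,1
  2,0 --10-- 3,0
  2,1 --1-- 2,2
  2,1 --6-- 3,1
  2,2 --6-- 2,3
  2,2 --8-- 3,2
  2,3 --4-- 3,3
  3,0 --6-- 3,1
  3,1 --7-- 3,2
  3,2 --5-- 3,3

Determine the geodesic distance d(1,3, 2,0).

Shortest path: 1,3 → 1,2 → 2,2 → 2,1 → 2,0, total weight = 8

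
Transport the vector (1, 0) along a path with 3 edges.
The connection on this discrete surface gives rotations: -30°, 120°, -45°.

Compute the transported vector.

Total rotation: (-30°) + 120° + (-45°) = 45°. Final vector: (0.7071, 0.7071)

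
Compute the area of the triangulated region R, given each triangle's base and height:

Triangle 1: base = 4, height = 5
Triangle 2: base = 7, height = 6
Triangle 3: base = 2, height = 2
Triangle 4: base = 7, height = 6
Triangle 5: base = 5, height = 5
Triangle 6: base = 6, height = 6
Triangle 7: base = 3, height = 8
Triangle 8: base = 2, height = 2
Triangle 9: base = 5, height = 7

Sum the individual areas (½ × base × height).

(1/2)×4×5 + (1/2)×7×6 + (1/2)×2×2 + (1/2)×7×6 + (1/2)×5×5 + (1/2)×6×6 + (1/2)×3×8 + (1/2)×2×2 + (1/2)×5×7 = 116.0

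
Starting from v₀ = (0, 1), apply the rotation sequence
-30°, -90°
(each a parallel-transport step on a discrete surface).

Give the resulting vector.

Total rotation: (-30°) + (-90°) = -120°. Final vector: (0.8660, -0.5000)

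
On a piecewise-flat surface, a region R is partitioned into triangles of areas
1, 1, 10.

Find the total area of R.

1 + 1 + 10 = 12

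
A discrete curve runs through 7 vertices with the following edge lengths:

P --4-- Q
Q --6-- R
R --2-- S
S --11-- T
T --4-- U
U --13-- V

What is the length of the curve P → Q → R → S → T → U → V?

Arc length = 4 + 6 + 2 + 11 + 4 + 13 = 40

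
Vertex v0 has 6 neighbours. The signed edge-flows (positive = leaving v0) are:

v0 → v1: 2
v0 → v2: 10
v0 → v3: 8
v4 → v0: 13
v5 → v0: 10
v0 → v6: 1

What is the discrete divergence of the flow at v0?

Divergence = sum of outgoing flows = 2 + 10 + 8 + (-13) + (-10) + 1 = -2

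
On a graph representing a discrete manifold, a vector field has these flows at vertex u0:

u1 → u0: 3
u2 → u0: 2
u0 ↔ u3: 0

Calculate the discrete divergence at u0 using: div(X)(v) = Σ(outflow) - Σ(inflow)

Divergence = sum of outgoing flows = (-3) + (-2) + 0 = -5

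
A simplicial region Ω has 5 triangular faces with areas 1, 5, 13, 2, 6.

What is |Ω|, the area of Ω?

1 + 5 + 13 + 2 + 6 = 27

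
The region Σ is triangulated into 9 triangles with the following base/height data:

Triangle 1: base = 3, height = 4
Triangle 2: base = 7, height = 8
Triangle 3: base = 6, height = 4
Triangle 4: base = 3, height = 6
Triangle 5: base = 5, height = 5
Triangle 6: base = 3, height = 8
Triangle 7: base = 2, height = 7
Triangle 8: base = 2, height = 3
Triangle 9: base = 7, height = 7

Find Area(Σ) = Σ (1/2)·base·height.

(1/2)×3×4 + (1/2)×7×8 + (1/2)×6×4 + (1/2)×3×6 + (1/2)×5×5 + (1/2)×3×8 + (1/2)×2×7 + (1/2)×2×3 + (1/2)×7×7 = 114.0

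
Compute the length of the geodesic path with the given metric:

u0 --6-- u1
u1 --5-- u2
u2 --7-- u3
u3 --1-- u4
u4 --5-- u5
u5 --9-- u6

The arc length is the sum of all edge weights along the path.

Arc length = 6 + 5 + 7 + 1 + 5 + 9 = 33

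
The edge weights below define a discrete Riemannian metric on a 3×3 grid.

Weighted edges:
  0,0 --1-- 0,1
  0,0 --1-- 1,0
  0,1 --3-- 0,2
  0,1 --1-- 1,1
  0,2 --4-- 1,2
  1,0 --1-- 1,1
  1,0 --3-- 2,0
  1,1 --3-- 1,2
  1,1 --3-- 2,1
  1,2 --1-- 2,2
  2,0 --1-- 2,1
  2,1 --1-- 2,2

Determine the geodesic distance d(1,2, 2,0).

Shortest path: 1,2 → 2,2 → 2,1 → 2,0, total weight = 3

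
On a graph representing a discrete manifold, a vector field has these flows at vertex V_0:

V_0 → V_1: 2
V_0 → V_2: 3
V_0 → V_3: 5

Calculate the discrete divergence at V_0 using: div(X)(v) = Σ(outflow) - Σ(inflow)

Divergence = sum of outgoing flows = 2 + 3 + 5 = 10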